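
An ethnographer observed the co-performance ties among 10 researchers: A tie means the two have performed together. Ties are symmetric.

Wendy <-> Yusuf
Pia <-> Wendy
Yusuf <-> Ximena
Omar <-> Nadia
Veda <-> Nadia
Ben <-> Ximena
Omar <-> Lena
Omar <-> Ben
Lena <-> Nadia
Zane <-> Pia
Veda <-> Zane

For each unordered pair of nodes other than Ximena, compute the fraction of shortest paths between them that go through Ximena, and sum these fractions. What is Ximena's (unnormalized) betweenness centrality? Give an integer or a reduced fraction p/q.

Pairs whose geodesics pass through Ximena — Omar–Yusuf: 1; Omar–Wendy: 1; Ben–Yusuf: 1; Ben–Wendy: 1; Ben–Pia: 1; Yusuf–Nadia: 1; Yusuf–Lena: 1; Wendy–Lena: 1/2.
All other pairs contribute 0.
Summing the contributions gives betweenness(Ximena) = 15/2.

15/2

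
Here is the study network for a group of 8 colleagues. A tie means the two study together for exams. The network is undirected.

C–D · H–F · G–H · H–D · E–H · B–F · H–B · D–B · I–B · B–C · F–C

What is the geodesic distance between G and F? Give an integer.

One shortest route is G – H – F, which uses 2 edges, and G and F are not directly tied, so nothing shorter exists. So d(G,F) = 2.

2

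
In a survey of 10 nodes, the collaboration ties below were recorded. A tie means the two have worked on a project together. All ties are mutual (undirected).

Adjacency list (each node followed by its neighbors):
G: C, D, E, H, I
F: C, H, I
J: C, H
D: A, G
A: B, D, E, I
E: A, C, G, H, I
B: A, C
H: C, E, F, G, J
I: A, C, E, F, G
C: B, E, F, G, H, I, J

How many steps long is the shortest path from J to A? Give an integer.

3

One shortest route is J – C – B – A, which uses 3 edges, and at distance 2 from J we only reach {B, E, F, G, I}, which does not include A. So d(J,A) = 3.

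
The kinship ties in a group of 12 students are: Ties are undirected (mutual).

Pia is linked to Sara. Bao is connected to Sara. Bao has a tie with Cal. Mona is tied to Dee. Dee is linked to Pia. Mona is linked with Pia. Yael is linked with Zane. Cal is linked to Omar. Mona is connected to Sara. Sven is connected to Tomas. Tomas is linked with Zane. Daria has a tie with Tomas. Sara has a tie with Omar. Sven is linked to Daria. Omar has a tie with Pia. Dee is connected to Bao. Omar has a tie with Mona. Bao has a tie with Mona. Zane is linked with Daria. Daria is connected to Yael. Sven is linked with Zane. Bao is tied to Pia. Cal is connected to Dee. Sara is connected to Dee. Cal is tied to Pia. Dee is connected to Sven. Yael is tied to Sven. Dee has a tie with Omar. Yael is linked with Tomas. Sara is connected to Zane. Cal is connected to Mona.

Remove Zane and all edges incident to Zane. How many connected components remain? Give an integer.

Zane's neighbors (Daria, Sara, Sven, Tomas, and Yael) remain reachable from one another through other ties, so the rest of the network stays in one piece.

1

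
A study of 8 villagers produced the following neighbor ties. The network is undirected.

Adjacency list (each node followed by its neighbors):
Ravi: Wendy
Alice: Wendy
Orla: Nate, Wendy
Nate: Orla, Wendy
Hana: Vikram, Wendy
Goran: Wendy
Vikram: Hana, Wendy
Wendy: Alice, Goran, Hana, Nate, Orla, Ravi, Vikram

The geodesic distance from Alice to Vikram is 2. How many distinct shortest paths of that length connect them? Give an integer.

The shortest distance is 2, and the only length-2 path is Alice–Wendy–Vikram. So there is exactly 1 shortest path.

1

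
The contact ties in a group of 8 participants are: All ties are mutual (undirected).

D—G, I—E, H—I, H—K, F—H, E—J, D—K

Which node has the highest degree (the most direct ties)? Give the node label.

H

Degrees — D:2, E:2, F:1, G:1, H:3, I:2, J:1, K:2.
The maximum is 3, attained only by H.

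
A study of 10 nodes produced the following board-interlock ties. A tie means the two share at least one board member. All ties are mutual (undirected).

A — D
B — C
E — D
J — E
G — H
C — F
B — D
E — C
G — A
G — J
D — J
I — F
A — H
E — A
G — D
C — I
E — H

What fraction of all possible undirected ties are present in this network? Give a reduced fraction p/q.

There are 17 edges and 10 nodes, so the maximum possible is C(10,2) = 45.
Density = 17/45.

17/45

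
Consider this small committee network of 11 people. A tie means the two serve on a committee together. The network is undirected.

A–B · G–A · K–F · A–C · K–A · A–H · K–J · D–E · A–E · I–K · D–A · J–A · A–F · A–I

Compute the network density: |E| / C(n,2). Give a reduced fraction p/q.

There are 14 edges and 11 nodes, so the maximum possible is C(11,2) = 55.
Density = 14/55.

14/55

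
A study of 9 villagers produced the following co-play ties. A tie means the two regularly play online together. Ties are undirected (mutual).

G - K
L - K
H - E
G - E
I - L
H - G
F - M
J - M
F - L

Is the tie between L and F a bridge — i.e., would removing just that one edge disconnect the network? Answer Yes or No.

Yes

Without the L–F edge there is no alternate route between L and F, so the network disconnects. It is a bridge.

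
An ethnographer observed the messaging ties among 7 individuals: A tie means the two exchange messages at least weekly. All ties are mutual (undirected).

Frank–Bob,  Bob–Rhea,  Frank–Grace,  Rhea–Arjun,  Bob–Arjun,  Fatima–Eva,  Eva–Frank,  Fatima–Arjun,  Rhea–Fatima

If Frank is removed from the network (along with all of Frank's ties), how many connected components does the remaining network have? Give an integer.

2

Without Frank, the remaining ties split the others into: {Arjun, Bob, Eva, Fatima, Rhea}; {Grace}.
That's 2 separate components.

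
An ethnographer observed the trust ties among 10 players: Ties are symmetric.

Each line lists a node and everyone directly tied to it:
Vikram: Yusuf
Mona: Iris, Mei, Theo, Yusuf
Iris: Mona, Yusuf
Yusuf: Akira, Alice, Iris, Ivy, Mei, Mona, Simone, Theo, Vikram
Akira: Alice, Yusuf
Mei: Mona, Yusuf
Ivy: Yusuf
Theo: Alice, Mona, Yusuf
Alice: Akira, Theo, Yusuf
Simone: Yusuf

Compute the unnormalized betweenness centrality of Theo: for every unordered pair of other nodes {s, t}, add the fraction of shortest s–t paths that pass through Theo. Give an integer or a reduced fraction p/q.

Pairs whose geodesics pass through Theo — Alice–Mona: 1/2.
All other pairs contribute 0.
Summing the contributions gives betweenness(Theo) = 1/2.

1/2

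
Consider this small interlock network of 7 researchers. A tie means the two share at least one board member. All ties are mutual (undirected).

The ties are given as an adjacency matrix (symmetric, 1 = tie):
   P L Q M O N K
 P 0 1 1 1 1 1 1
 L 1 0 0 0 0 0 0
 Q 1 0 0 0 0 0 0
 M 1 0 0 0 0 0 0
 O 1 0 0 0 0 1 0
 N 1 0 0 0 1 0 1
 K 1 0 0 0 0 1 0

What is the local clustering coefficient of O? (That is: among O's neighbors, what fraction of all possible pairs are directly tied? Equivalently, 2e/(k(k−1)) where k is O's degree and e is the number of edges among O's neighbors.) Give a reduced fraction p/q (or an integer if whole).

O's neighbors: N and P (k = 2).
Possible neighbor pairs: C(2,2) = 1. Edges among them: N–P → e = 1.
Clustering(O) = 1/1.

1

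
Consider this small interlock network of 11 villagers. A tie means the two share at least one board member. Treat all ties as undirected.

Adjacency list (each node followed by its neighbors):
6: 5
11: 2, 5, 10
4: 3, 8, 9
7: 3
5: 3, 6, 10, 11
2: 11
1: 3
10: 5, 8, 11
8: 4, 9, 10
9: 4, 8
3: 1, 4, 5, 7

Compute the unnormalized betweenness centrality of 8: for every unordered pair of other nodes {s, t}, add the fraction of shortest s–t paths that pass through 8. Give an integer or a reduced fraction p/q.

Pairs whose geodesics pass through 8 — 9–10: 1; 9–2: 1; 9–11: 1; 9–6: 1/2; 9–5: 1/2; 10–4: 1; 4–2: 1/2; 4–11: 1/2.
All other pairs contribute 0.
Summing the contributions gives betweenness(8) = 6.

6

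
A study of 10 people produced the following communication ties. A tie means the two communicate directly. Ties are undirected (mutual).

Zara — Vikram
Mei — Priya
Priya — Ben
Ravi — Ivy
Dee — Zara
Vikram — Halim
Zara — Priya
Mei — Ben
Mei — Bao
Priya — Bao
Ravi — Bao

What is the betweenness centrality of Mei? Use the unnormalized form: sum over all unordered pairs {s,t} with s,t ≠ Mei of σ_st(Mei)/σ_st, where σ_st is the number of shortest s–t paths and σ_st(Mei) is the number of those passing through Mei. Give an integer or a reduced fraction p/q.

Pairs whose geodesics pass through Mei — Ben–Ivy: 1/2; Ben–Ravi: 1/2; Ben–Bao: 1/2.
All other pairs contribute 0.
Summing the contributions gives betweenness(Mei) = 3/2.

3/2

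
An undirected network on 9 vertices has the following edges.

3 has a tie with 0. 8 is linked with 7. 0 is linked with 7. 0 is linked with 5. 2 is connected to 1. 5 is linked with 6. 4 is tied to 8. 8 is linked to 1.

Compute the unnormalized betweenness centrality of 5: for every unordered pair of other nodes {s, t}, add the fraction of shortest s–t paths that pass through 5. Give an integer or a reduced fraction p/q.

7

Pairs whose geodesics pass through 5 — 8–6: 1; 2–6: 1; 1–6: 1; 7–6: 1; 3–6: 1; 4–6: 1; 6–0: 1.
All other pairs contribute 0.
Summing the contributions gives betweenness(5) = 7.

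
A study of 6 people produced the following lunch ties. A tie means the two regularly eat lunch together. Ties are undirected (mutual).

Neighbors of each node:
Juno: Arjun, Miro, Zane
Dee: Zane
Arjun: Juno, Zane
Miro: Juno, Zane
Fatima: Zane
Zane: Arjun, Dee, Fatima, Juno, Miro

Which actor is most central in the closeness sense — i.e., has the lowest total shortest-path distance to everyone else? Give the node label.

Zane

Farness (sum of distances to all others) for each node — Arjun:8, Dee:9, Fatima:9, Juno:7, Miro:8, Zane:5.
The smallest farness is 5, for Zane, so Zane has the highest closeness.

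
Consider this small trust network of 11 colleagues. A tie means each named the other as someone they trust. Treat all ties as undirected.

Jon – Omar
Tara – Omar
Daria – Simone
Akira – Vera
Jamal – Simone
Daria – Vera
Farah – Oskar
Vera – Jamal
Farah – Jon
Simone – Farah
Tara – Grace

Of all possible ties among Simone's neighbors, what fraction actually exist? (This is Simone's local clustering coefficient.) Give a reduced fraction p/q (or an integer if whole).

0

Simone's neighbors: Daria, Farah, and Jamal (k = 3).
Possible neighbor pairs: C(3,2) = 3. Edges among them: none → e = 0.
Clustering(Simone) = 0/3 = 0.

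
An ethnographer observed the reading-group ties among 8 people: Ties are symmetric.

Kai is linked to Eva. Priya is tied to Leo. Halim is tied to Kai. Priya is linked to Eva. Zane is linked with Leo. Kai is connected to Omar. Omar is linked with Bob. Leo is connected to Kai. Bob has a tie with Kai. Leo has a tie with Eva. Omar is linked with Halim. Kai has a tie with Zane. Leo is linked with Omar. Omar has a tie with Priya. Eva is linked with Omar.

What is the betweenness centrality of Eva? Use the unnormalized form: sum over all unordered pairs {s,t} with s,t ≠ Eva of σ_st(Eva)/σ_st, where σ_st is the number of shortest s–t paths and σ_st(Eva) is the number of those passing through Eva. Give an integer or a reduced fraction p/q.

1/3

Pairs whose geodesics pass through Eva — Kai–Priya: 1/3.
All other pairs contribute 0.
Summing the contributions gives betweenness(Eva) = 1/3.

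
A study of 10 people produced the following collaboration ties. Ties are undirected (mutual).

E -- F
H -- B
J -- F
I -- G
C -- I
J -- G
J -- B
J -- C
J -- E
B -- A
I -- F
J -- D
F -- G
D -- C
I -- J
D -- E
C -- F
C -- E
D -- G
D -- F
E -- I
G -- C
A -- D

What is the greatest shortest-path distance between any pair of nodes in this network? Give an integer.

Eccentricity of each node (its greatest distance to any other): A:3, B:2, C:3, D:3, E:3, F:3, G:3, H:3, I:3, J:2.
The maximum eccentricity is 3, realized for instance by the pair A–I via A – D – C – I. So the diameter is 3.

3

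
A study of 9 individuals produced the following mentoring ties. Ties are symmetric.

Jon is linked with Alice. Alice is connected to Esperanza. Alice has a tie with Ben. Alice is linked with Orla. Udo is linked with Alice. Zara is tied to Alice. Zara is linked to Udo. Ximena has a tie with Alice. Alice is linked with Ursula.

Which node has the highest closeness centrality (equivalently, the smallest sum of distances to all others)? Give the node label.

Alice

Farness (sum of distances to all others) for each node — Alice:8, Ben:15, Esperanza:15, Jon:15, Orla:15, Udo:14, Ursula:15, Ximena:15, Zara:14.
The smallest farness is 8, for Alice, so Alice has the highest closeness.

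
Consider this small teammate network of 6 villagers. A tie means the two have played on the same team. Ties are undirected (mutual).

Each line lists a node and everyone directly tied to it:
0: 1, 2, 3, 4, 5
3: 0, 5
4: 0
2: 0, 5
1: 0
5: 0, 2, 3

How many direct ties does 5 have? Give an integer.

5 is directly tied to 0, 2, and 3. That is 3 neighbors, so the degree of 5 is 3.

3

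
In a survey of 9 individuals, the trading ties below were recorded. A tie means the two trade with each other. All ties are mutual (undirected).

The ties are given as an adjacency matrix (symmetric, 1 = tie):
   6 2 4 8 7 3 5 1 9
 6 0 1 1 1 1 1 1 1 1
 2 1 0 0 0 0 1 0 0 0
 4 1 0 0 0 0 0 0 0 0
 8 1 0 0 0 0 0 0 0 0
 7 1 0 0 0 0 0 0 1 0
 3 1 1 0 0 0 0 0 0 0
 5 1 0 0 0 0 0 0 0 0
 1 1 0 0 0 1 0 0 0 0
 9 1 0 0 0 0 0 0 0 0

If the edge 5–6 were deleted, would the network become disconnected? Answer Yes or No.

Yes

Without the 5–6 edge there is no alternate route between 5 and 6, so the network disconnects. It is a bridge.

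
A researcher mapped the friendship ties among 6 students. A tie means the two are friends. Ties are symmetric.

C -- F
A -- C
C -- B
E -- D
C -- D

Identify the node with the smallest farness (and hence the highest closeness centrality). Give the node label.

Farness (sum of distances to all others) for each node — A:10, B:10, C:6, D:8, E:12, F:10.
The smallest farness is 6, for C, so C has the highest closeness.

C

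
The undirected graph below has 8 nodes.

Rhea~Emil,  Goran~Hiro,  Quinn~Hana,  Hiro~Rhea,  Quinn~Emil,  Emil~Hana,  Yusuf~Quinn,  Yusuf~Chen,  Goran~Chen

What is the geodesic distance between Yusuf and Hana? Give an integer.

One shortest route is Yusuf – Quinn – Hana, which uses 2 edges, and Yusuf and Hana are not directly tied, so nothing shorter exists. So d(Yusuf,Hana) = 2.

2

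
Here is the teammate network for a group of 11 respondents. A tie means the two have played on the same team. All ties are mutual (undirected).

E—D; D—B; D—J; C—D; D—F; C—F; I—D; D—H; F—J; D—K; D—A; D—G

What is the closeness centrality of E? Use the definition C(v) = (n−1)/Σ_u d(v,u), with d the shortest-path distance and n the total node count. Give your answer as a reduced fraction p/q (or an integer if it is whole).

Distances from E: A:2, B:2, C:2, D:1, F:2, G:2, H:2, I:2, J:2, K:2. Sum = 19.
n = 11, so closeness = 10/19.

10/19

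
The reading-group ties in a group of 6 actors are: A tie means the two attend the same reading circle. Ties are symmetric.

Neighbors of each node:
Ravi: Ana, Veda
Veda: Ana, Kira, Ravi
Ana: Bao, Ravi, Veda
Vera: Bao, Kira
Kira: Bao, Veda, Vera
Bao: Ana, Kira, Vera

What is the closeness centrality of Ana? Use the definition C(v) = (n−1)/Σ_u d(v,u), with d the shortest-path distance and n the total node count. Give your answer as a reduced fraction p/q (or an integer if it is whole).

Distances from Ana: Bao:1, Kira:2, Ravi:1, Veda:1, Vera:2. Sum = 7.
n = 6, so closeness = 5/7.

5/7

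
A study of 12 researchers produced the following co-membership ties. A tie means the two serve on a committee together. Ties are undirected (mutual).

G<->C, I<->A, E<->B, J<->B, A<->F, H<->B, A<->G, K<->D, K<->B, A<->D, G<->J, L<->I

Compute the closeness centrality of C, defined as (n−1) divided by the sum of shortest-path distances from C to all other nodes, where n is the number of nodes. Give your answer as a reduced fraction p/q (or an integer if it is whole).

1/3

Distances from C: A:2, B:3, D:3, E:4, F:3, G:1, H:4, I:3, J:2, K:4, L:4. Sum = 33.
n = 12, so closeness = 11/33 = 1/3.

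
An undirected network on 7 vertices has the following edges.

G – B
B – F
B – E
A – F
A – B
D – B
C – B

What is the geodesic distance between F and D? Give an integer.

2

One shortest route is F – B – D, which uses 2 edges, and F and D are not directly tied, so nothing shorter exists. So d(F,D) = 2.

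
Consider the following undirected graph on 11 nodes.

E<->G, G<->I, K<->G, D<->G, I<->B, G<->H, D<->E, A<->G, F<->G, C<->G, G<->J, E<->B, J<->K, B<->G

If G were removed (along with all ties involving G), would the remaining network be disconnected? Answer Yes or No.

Yes

Removing G leaves {J and K} with no path to {B, D, E, and I}, so the network splits into 6 components. G is a cut vertex.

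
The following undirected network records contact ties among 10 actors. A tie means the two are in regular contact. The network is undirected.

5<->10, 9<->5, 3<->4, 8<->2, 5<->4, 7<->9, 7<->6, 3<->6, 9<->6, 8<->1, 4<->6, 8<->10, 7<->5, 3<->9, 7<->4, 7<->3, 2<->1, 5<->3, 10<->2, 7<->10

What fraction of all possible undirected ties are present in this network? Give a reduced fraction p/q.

4/9

There are 20 edges and 10 nodes, so the maximum possible is C(10,2) = 45.
Density = 20/45 = 4/9.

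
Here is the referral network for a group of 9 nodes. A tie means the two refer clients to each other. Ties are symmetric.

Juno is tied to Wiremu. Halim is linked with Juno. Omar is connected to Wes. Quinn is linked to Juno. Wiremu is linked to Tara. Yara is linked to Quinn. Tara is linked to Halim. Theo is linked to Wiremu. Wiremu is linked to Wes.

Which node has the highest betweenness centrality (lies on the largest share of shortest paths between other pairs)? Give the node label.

Unnormalized betweenness of each node: Halim:3/2, Juno:14, Omar:0, Quinn:7, Tara:2, Theo:0, Wes:7, Wiremu:37/2, Yara:0.
Wiremu has the largest value, 37/2, making it the main broker — the node through which the most shortest paths run.

Wiremu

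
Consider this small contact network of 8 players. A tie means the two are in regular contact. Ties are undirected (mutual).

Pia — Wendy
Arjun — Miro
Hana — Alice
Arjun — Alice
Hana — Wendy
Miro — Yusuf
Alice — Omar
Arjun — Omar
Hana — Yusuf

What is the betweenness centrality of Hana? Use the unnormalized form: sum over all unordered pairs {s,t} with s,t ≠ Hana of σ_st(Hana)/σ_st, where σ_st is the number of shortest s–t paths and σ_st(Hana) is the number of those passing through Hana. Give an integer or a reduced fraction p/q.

23/2

Pairs whose geodesics pass through Hana — Miro–Wendy: 1; Miro–Pia: 1; Wendy–Yusuf: 1; Wendy–Omar: 1; Wendy–Arjun: 1; Wendy–Alice: 1; Yusuf–Pia: 1; Yusuf–Omar: 1/2; Yusuf–Alice: 1; Pia–Omar: 1; Pia–Arjun: 1; Pia–Alice: 1.
All other pairs contribute 0.
Summing the contributions gives betweenness(Hana) = 23/2.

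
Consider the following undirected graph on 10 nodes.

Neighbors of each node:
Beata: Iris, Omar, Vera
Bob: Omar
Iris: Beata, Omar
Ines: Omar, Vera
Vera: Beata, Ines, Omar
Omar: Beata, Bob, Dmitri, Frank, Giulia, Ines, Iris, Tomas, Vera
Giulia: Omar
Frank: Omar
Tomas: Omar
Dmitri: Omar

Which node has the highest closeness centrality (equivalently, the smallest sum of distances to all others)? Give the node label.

Farness (sum of distances to all others) for each node — Beata:15, Bob:17, Dmitri:17, Frank:17, Giulia:17, Ines:16, Iris:16, Omar:9, Tomas:17, Vera:15.
The smallest farness is 9, for Omar, so Omar has the highest closeness.

Omar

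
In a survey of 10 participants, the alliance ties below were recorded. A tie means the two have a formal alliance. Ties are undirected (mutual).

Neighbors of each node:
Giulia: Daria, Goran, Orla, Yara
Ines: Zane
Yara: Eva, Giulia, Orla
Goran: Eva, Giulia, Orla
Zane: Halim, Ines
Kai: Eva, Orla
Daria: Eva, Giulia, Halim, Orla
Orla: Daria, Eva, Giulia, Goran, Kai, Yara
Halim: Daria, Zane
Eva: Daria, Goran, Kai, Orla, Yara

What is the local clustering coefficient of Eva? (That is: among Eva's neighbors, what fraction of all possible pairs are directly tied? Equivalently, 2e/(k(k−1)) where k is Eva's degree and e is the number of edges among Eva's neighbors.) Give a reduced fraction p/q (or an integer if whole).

2/5

Eva's neighbors: Daria, Goran, Kai, Orla, and Yara (k = 5).
Possible neighbor pairs: C(5,2) = 10. Edges among them: Daria–Orla, Goran–Orla, Kai–Orla, Orla–Yara → e = 4.
Clustering(Eva) = 4/10 = 2/5.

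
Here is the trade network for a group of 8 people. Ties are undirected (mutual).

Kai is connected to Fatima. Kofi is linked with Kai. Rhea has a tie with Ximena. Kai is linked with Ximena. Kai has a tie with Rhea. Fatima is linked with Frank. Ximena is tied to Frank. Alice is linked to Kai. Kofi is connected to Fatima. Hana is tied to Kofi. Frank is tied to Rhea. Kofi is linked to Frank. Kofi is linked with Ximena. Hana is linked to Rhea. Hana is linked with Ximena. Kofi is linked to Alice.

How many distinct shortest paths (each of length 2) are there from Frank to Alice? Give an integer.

1

The shortest distance is 2, and the only length-2 path is Frank–Kofi–Alice. So there is exactly 1 shortest path.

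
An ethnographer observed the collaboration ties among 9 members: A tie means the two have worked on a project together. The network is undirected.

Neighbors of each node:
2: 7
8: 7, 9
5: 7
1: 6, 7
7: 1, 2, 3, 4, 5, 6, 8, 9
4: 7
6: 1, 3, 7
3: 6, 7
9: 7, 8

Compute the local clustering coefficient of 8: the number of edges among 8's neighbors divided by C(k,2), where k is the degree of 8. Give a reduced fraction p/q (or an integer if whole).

8's neighbors: 7 and 9 (k = 2).
Possible neighbor pairs: C(2,2) = 1. Edges among them: 7–9 → e = 1.
Clustering(8) = 1/1.

1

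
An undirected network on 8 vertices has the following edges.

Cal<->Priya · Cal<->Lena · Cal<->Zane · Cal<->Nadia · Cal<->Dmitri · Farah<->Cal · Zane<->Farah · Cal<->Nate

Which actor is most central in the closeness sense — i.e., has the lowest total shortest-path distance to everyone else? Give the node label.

Cal

Farness (sum of distances to all others) for each node — Cal:7, Dmitri:13, Farah:12, Lena:13, Nadia:13, Nate:13, Priya:13, Zane:12.
The smallest farness is 7, for Cal, so Cal has the highest closeness.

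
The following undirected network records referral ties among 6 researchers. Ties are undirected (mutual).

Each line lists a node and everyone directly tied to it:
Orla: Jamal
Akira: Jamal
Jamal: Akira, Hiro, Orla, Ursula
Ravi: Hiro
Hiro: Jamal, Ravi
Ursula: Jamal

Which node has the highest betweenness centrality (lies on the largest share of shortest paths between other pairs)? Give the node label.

Unnormalized betweenness of each node: Akira:0, Hiro:4, Jamal:9, Orla:0, Ravi:0, Ursula:0.
Jamal has the largest value, 9, making it the main broker — the node through which the most shortest paths run.

Jamal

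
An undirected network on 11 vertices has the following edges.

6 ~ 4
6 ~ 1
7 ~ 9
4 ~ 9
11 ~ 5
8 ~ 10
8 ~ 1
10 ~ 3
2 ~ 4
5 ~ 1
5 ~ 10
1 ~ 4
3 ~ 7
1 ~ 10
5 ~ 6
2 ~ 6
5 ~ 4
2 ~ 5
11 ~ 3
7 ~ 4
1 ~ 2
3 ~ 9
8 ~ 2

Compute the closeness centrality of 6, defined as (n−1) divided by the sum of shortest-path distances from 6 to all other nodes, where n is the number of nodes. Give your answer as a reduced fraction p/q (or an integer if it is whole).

10/17

Distances from 6: 1:1, 2:1, 3:3, 4:1, 5:1, 7:2, 8:2, 9:2, 10:2, 11:2. Sum = 17.
n = 11, so closeness = 10/17.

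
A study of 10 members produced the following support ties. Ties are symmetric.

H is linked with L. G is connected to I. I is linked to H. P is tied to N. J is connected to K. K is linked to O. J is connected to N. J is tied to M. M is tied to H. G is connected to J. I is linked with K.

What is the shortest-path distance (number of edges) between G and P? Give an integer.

One shortest route is G – J – N – P, which uses 3 edges, and at distance 2 from G we only reach {H, K, M, N}, which does not include P. So d(G,P) = 3.

3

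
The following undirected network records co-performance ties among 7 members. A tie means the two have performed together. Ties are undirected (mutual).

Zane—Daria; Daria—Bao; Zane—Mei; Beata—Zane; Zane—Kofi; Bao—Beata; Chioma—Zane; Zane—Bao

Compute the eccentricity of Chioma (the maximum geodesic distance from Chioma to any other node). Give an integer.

Distances from Chioma: Bao:2, Beata:2, Daria:2, Kofi:2, Mei:2, Zane:1.
The largest is 2 (to Mei, Daria, Bao, Kofi, and Beata), so the eccentricity of Chioma is 2.

2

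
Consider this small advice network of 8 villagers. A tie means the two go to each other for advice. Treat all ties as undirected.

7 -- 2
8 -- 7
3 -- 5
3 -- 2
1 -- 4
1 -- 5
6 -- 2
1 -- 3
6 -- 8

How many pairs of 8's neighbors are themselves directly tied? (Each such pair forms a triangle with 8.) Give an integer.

8's neighbors are 6 and 7, but none of them are tied to each other, so no triangle contains 8.

0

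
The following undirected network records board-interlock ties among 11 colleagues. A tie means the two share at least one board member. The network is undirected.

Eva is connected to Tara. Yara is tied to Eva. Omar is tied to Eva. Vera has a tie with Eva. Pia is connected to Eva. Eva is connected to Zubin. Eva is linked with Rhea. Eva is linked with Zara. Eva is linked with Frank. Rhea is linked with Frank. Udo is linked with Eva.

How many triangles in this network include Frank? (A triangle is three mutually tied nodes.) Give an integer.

Frank's neighbors: Eva and Rhea.
Neighbor pairs that are themselves tied: Frank–Eva–Rhea. Each forms one triangle with Frank, for 1 in total.

1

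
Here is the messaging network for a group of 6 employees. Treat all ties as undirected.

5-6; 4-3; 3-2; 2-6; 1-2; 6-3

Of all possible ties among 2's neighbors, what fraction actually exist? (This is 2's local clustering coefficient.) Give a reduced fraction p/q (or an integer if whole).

2's neighbors: 1, 3, and 6 (k = 3).
Possible neighbor pairs: C(3,2) = 3. Edges among them: 3–6 → e = 1.
Clustering(2) = 1/3.

1/3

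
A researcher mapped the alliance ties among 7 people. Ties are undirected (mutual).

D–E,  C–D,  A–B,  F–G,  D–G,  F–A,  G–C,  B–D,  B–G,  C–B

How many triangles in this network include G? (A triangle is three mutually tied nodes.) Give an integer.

G's neighbors: B, C, D, and F.
Neighbor pairs that are themselves tied: G–B–C; G–B–D; G–C–D. Each forms one triangle with G, for 3 in total.

3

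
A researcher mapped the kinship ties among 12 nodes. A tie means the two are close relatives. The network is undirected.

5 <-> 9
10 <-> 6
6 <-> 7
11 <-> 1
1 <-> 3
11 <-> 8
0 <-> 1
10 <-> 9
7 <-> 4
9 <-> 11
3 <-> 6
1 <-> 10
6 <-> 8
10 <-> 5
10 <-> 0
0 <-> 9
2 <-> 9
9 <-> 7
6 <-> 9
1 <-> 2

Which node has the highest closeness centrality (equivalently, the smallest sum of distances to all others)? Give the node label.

Farness (sum of distances to all others) for each node — 0:21, 1:20, 2:22, 3:22, 4:30, 5:23, 6:17, 7:20, 8:24, 9:15, 10:18, 11:20.
The smallest farness is 15, for 9, so 9 has the highest closeness.

9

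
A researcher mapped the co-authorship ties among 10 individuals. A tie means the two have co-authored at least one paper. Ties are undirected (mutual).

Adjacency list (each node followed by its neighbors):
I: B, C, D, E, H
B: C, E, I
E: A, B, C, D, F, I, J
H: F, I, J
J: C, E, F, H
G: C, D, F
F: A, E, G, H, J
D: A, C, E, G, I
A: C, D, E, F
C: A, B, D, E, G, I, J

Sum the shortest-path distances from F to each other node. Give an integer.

13

Distances from F: A:1, B:2, C:2, D:2, E:1, G:1, H:1, I:2, J:1.
Sum = 1 + 2 + 2 + 2 + 1 + 1 + 1 + 2 + 1 = 13.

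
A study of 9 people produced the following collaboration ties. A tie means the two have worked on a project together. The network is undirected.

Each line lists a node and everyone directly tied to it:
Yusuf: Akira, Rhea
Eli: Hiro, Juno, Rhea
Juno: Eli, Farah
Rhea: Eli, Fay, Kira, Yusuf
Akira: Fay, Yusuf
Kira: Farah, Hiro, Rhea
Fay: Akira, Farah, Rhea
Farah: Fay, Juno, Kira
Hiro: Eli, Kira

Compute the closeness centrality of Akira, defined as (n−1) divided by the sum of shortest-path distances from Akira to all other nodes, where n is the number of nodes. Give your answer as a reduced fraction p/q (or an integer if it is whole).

Distances from Akira: Eli:3, Farah:2, Fay:1, Hiro:4, Juno:3, Kira:3, Rhea:2, Yusuf:1. Sum = 19.
n = 9, so closeness = 8/19.

8/19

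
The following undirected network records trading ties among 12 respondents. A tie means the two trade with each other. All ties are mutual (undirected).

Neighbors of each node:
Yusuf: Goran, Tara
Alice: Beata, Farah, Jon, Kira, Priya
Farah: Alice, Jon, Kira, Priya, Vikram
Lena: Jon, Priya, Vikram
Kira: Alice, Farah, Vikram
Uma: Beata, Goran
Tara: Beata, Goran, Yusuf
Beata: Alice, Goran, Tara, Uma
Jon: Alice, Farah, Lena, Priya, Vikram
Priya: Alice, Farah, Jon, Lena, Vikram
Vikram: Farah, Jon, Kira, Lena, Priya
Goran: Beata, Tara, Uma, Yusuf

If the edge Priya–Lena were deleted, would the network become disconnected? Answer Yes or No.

No

Even without that edge, Priya still reaches Lena via Priya – Jon – Lena, so the network stays connected. Not a bridge.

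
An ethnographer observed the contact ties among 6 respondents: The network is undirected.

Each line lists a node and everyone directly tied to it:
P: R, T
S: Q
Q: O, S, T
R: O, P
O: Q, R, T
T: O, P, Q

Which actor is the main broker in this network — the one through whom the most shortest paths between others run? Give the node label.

Q

Unnormalized betweenness of each node: O:5/2, P:1/2, Q:4, R:1/2, S:0, T:5/2.
Q has the largest value, 4, making it the main broker — the node through which the most shortest paths run.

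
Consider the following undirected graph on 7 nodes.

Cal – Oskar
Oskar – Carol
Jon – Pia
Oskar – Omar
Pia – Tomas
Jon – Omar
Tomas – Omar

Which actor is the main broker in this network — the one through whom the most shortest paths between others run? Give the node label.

Unnormalized betweenness of each node: Cal:0, Carol:0, Jon:2, Omar:19/2, Oskar:9, Pia:1/2, Tomas:2.
Omar has the largest value, 19/2, making it the main broker — the node through which the most shortest paths run.

Omar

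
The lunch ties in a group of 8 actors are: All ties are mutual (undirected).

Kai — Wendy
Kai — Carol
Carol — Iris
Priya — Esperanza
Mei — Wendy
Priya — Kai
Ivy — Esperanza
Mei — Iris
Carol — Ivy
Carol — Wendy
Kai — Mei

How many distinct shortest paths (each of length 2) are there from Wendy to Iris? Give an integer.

2

The shortest distance is 2. The length-2 paths are: Wendy–Carol–Iris; Wendy–Mei–Iris.
That gives 2 distinct shortest paths.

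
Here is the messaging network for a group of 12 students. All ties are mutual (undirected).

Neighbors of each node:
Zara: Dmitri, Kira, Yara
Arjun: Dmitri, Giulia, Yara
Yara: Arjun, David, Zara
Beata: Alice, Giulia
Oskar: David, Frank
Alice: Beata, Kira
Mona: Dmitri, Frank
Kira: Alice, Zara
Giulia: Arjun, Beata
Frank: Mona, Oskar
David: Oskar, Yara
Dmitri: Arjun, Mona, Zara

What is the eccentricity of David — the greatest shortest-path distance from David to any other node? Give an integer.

Distances from David: Alice:4, Arjun:2, Beata:4, Dmitri:3, Frank:2, Giulia:3, Kira:3, Mona:3, Oskar:1, Yara:1, Zara:2.
The largest is 4 (to Beata and Alice), so the eccentricity of David is 4.

4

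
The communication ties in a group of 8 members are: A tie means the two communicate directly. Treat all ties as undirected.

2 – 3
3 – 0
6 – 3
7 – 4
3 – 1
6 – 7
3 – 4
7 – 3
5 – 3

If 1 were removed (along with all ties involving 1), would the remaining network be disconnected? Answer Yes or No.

No

Even without 1, every remaining node can still reach every other (the residual graph is connected), so 1 is not a cut vertex.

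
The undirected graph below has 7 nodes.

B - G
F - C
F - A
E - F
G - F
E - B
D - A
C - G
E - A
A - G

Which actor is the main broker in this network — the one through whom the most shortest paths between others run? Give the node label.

Unnormalized betweenness of each node: A:16/3, B:1/3, C:0, D:0, E:3/2, F:7/3, G:7/2.
A has the largest value, 16/3, making it the main broker — the node through which the most shortest paths run.

A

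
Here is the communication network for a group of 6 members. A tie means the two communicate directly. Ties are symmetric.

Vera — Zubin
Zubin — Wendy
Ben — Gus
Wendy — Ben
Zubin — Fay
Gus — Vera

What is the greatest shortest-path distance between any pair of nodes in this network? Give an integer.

Eccentricity of each node (its greatest distance to any other): Ben:3, Fay:3, Gus:3, Vera:2, Wendy:2, Zubin:2.
The maximum eccentricity is 3, realized for instance by the pair Ben–Fay via Ben – Wendy – Zubin – Fay. So the diameter is 3.

3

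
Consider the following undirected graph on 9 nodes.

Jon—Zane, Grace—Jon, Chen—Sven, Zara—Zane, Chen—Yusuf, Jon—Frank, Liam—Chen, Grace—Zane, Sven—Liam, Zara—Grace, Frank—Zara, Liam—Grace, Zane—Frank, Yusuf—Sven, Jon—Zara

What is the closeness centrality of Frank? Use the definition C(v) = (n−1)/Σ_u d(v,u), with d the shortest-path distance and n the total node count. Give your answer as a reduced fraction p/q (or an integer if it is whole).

Distances from Frank: Chen:4, Grace:2, Jon:1, Liam:3, Sven:4, Yusuf:5, Zane:1, Zara:1. Sum = 21.
n = 9, so closeness = 8/21.

8/21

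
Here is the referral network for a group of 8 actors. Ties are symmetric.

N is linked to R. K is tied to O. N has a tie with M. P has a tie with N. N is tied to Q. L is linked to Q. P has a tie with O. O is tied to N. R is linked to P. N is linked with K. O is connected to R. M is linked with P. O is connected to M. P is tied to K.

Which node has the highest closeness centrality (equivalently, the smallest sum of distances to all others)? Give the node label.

N

Farness (sum of distances to all others) for each node — K:12, L:18, M:12, N:8, O:10, P:10, Q:12, R:12.
The smallest farness is 8, for N, so N has the highest closeness.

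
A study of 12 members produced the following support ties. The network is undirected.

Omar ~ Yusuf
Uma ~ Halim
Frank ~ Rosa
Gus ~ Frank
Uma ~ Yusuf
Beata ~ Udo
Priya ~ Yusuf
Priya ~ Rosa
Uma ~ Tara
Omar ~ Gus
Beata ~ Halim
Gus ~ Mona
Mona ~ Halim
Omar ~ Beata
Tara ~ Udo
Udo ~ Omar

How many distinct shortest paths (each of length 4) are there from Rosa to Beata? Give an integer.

2

The shortest distance is 4. The length-4 paths are: Rosa–Frank–Gus–Omar–Beata; Rosa–Priya–Yusuf–Omar–Beata.
That gives 2 distinct shortest paths.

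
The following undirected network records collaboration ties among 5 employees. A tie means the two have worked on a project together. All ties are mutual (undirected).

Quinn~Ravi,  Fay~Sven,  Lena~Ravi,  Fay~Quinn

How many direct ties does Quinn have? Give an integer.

2

Quinn is directly tied to Fay and Ravi. That is 2 neighbors, so the degree of Quinn is 2.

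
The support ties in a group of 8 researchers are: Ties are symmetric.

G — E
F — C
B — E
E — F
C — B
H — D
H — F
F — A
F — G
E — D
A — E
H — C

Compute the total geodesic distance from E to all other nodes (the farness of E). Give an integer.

Distances from E: A:1, B:1, C:2, D:1, F:1, G:1, H:2.
Sum = 1 + 1 + 2 + 1 + 1 + 1 + 2 = 9.

9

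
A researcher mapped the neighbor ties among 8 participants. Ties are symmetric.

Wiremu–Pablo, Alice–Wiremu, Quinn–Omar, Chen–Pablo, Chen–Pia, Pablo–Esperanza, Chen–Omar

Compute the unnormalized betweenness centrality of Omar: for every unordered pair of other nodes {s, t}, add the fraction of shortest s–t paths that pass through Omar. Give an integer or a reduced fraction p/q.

Pairs whose geodesics pass through Omar — Esperanza–Quinn: 1; Alice–Quinn: 1; Quinn–Chen: 1; Quinn–Wiremu: 1; Quinn–Pia: 1; Quinn–Pablo: 1.
All other pairs contribute 0.
Summing the contributions gives betweenness(Omar) = 6.

6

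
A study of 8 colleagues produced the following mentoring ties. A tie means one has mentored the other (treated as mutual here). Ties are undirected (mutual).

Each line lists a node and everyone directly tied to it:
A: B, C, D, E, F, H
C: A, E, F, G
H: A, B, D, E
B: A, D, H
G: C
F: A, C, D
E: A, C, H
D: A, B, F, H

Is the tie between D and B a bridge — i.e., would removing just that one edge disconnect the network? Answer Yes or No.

Even without that edge, D still reaches B via D – H – B, so the network stays connected. Not a bridge.

No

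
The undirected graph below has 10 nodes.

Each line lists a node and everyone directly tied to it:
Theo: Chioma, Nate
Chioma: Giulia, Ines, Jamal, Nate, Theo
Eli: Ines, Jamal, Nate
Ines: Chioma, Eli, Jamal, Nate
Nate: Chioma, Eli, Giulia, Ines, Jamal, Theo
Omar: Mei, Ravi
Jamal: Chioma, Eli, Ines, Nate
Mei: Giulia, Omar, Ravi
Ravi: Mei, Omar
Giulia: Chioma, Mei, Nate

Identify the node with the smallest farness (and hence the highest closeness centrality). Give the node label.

Nate

Farness (sum of distances to all others) for each node — Chioma:15, Eli:20, Giulia:15, Ines:19, Jamal:19, Mei:19, Nate:14, Omar:26, Ravi:26, Theo:21.
The smallest farness is 14, for Nate, so Nate has the highest closeness.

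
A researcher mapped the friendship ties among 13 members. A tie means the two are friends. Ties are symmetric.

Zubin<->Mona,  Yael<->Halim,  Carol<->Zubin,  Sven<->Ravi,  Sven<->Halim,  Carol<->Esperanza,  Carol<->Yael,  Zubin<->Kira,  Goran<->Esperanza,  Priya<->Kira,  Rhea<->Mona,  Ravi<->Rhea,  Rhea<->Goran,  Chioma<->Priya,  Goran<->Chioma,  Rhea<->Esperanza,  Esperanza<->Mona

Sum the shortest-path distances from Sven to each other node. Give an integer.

36

Distances from Sven: Carol:3, Chioma:4, Esperanza:3, Goran:3, Halim:1, Kira:5, Mona:3, Priya:5, Ravi:1, Rhea:2, Yael:2, Zubin:4.
Sum = 3 + 4 + 3 + 3 + 1 + 5 + 3 + 5 + 1 + 2 + 2 + 4 = 36.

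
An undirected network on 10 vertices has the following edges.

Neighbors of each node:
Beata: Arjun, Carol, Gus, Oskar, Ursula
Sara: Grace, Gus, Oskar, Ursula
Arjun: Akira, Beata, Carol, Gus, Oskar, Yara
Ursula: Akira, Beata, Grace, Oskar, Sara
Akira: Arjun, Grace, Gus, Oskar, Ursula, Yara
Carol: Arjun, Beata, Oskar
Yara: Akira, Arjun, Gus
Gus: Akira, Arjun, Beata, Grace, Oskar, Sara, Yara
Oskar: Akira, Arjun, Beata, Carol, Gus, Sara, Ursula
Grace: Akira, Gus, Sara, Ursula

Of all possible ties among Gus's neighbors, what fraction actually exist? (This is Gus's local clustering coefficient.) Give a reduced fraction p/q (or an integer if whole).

10/21

Gus's neighbors: Akira, Arjun, Beata, Grace, Oskar, Sara, and Yara (k = 7).
Possible neighbor pairs: C(7,2) = 21. Edges among them: Akira–Arjun, Akira–Grace, Akira–Oskar, Akira–Yara, Arjun–Beata, Arjun–Oskar, Arjun–Yara, Beata–Oskar, Grace–Sara, Oskar–Sara → e = 10.
Clustering(Gus) = 10/21.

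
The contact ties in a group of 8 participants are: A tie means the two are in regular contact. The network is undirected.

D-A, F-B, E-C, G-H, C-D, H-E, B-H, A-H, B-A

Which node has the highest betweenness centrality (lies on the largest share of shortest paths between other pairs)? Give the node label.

H

Unnormalized betweenness of each node: A:5, B:6, C:1, D:2, E:3, F:0, G:0, H:10.
H has the largest value, 10, making it the main broker — the node through which the most shortest paths run.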